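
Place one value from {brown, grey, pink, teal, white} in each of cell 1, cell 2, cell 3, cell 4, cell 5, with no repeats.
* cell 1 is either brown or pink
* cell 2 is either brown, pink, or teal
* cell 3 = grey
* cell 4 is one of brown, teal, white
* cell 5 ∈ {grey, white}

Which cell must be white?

cell 3 has just one choice, so cell 3 = grey. So cell 5 can't be grey.
So white goes to cell 5.

cell 5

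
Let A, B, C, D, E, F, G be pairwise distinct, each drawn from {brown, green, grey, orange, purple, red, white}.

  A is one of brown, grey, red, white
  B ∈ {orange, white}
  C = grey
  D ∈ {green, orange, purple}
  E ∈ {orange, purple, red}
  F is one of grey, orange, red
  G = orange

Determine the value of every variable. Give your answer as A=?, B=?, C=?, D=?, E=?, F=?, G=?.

C has just one choice, so C = grey. Remove grey from A, F.
G's domain is down to {orange}, so G = orange. So B, D, E, F can't be orange.
B has just one choice, so B = white. Strike white from A.
That leaves F = red. Remove red from A, E.
A has just one choice, so A = brown.
E's domain is down to {purple}, so E = purple. Eliminate purple elsewhere: D.
D has just one choice, so D = green.

A=brown, B=white, C=grey, D=green, E=purple, F=red, G=orange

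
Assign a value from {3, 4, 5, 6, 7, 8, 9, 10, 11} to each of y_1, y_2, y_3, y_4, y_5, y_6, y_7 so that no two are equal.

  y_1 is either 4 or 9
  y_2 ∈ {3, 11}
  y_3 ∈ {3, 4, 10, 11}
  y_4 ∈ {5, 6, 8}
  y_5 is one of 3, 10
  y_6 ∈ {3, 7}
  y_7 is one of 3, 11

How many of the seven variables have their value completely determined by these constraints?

y_2 and y_7 share exactly the 2 values {3, 11}; by pigeonhole those values go to them, so strike 3, 11 from y_3, y_5, y_6.
y_5's domain is down to {10}, so y_5 = 10. So y_3 can't be 10.
y_6's domain is down to {7}, so y_6 = 7.
y_3 has just one choice, so y_3 = 4. Eliminate 4 elsewhere: y_1.
y_1 has just one choice, so y_1 = 9.
Determined: y_1=9, y_3=4, y_5=10, y_6=7. The other variables each still have more than one consistent value. That makes 4.

4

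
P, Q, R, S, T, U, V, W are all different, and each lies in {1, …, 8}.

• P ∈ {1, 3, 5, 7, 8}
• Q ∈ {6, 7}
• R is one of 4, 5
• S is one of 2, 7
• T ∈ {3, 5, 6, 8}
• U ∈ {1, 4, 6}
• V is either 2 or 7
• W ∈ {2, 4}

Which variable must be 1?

S and V share exactly the 2 values {2, 7}; by pigeonhole those values go to them, so strike 2, 7 from P, Q, W.
Q's domain is down to {6}, so Q = 6. Eliminate 6 elsewhere: T, U.
That leaves W = 4. Strike 4 from R, U.
So 1 goes to U.

U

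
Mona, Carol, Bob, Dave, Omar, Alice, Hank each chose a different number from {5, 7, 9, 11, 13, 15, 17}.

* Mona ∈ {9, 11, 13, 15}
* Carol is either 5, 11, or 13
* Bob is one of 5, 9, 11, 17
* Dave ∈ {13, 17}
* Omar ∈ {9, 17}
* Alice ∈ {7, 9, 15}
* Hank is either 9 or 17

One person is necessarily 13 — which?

Dave

Among the 7 variables, 7 fits only Alice (and all 7 values in {5, 7, 9, 11, 13, 15, 17} must be used), so Alice = 7.
The 6 still-open variables draw from only 6 values {5, 9, 11, 13, 15, 17}, so each is used; only Mona can be 15, hence Mona = 15.
Omar and Hank between them cover only {9, 17} — a naked pair. Remove those values from Bob, Dave.
So 13 goes to Dave.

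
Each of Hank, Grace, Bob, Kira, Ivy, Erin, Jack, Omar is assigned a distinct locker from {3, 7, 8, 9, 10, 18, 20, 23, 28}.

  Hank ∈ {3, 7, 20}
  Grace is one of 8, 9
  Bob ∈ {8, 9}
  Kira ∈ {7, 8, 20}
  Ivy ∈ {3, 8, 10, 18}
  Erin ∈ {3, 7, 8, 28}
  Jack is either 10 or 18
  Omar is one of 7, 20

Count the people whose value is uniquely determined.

2

The 8 variables together cover exactly {3, 7, 8, 9, 10, 18, 20, 28} — 8 values for 8 variables — and 28 appears only in Erin's list, so Erin = 28.
Grace and Bob between them cover only {8, 9} — a naked pair. Remove those values from Kira, Ivy.
Kira and Omar share exactly the 2 values {7, 20}; by pigeonhole those values go to them, so strike 7, 20 from Hank.
Hank has just one choice, so Hank = 3. Remove 3 from Ivy.
Determined: Hank=3, Erin=28. The other people each still have more than one consistent value. That makes 2.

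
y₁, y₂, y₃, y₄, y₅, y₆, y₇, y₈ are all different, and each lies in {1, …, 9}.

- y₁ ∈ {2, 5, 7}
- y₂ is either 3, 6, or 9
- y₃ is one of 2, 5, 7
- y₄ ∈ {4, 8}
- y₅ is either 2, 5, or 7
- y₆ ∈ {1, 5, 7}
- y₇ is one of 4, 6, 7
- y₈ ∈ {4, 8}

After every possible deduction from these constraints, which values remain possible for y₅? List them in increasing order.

2, 5, 7

y₄ and y₈ share exactly the 2 values {4, 8}; by pigeonhole those values go to them, so strike 4, 8 from y₇.
y₁, y₃, y₅ between them cover only {2, 5, 7} — a naked triple. Remove those values from y₆, y₇.
y₆ must be 1 (only option left).
y₇ must be 6 (only option left). Remove 6 from y₂.
No further eliminations apply; y₅ can still be any of 2, 5, 7.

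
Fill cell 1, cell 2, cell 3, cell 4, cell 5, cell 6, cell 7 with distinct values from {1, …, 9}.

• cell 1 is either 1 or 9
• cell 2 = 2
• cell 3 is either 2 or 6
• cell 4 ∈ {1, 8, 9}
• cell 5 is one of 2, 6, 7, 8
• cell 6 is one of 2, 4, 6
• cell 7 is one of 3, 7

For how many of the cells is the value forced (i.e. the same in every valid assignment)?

3

cell 2 has just one choice, so cell 2 = 2. So cell 3, cell 5, cell 6 can't be 2.
cell 3 must be 6 (only option left). Eliminate 6 elsewhere: cell 5, cell 6.
That leaves cell 6 = 4.
Determined: cell 2=2, cell 3=6, cell 6=4. The other cells each still have more than one consistent value. That makes 3.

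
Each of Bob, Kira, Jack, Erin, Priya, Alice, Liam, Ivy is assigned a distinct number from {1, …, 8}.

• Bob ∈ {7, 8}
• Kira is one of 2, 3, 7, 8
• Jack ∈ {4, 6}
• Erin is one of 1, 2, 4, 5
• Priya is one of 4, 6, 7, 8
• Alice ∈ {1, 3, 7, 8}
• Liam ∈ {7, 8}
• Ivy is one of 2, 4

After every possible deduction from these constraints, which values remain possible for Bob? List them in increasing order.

7, 8

The 8 variables together cover exactly {1, 2, 3, 4, 5, 6, 7, 8} — 8 values for 8 variables — and 5 appears only in Erin's list, so Erin = 5.
Among the 7 still-open variables, 1 fits only Alice (and all 7 values in {1, 2, 3, 4, 6, 7, 8} must be used), so Alice = 1.
The 6 still-open variables together cover exactly {2, 3, 4, 6, 7, 8} — 6 values for 6 variables — and 3 appears only in Kira's list, so Kira = 3.
Among the 5 still-open variables, 2 fits only Ivy (and all 5 values in {2, 4, 6, 7, 8} must be used), so Ivy = 2.
Bob and Liam share exactly the 2 values {7, 8}; by pigeonhole those values go to them, so strike 7, 8 from Priya.
No further eliminations apply; Bob can still be any of 7, 8.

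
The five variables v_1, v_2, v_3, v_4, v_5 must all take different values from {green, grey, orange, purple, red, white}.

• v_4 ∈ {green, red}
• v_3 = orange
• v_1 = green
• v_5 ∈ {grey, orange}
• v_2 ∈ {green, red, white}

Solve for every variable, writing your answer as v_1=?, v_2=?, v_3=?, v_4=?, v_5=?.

v_1's domain is down to {green}, so v_1 = green. Eliminate green elsewhere: v_2, v_4.
v_3 must be orange (only option left). So v_5 can't be orange.
v_4 has just one choice, so v_4 = red. Remove red from v_2.
v_5's domain is down to {grey}, so v_5 = grey.
v_2's domain is down to {white}, so v_2 = white.

v_1=green, v_2=white, v_3=orange, v_4=red, v_5=grey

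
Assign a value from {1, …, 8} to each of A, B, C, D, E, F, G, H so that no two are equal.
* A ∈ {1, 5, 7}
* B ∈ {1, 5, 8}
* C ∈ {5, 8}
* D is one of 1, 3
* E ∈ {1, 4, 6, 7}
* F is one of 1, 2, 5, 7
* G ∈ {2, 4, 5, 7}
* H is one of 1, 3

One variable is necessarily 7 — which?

A

Among the 8 variables, 6 fits only E (and all 8 values in {1, 2, 3, 4, 5, 6, 7, 8} must be used), so E = 6.
The 7 still-open variables together cover exactly {1, 2, 3, 4, 5, 7, 8} — 7 values for 7 variables — and 4 appears only in G's list, so G = 4.
The 6 still-open variables together cover exactly {1, 2, 3, 5, 7, 8} — 6 values for 6 variables — and 2 appears only in F's list, so F = 2.
The 5 still-open variables together cover exactly {1, 3, 5, 7, 8} — 5 values for 5 variables — and 7 appears only in A's list, so A = 7.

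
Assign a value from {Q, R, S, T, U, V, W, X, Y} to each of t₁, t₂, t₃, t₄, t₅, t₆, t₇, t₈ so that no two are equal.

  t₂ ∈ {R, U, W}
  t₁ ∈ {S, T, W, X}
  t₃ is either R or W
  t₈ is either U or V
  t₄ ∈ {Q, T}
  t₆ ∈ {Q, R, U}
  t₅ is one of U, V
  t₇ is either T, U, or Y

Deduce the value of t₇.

Y

t₅ and t₈ share exactly the 2 values {U, V}; by pigeonhole those values go to them, so strike U, V from t₂, t₆, t₇.
t₂ and t₃ between them cover only {R, W} — a naked pair. Remove those values from t₁, t₆.
t₆ has just one choice, so t₆ = Q. Remove Q from t₄.
t₄'s domain is down to {T}, so t₄ = T. So t₁, t₇ can't be T.
So t₇ = Y.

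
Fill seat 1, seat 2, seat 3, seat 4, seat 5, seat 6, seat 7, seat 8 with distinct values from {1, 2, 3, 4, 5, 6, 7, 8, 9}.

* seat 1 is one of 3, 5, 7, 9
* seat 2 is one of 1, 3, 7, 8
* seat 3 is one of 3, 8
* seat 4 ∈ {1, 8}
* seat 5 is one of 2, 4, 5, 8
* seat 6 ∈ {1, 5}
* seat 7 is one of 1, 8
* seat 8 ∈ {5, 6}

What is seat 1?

9

seat 4 and seat 7 share exactly the 2 values {1, 8}; by pigeonhole those values go to them, so strike 1, 8 from seat 2, seat 3, seat 5, seat 6.
seat 3's domain is down to {3}, so seat 3 = 3. Eliminate 3 elsewhere: seat 1, seat 2.
seat 6 must be 5 (only option left). Strike 5 from seat 1, seat 5, seat 8.
That leaves seat 8 = 6.
That leaves seat 2 = 7. Eliminate 7 elsewhere: seat 1.
So seat 1 = 9.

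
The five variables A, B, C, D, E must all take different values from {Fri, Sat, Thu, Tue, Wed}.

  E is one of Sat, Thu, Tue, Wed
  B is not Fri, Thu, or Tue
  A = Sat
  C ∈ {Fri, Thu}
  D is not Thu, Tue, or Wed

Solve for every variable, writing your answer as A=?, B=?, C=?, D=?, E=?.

A=Sat, B=Wed, C=Thu, D=Fri, E=Tue

A's domain is down to {Sat}, so A = Sat. Eliminate Sat elsewhere: B, D, E.
B must be Wed (only option left). Eliminate Wed elsewhere: E.
That leaves D = Fri. Strike Fri from C.
C has just one choice, so C = Thu. Remove Thu from E.
That leaves E = Tue.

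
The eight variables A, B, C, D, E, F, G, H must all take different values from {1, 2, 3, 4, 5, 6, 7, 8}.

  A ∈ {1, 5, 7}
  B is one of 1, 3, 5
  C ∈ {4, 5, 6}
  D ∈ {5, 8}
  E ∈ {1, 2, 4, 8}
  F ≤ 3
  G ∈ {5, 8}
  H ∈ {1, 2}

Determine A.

The 8 variables together cover exactly {1, 2, 3, 4, 5, 6, 7, 8} — 8 values for 8 variables — and 6 appears only in C's list, so C = 6.
Among the 7 still-open variables, 4 fits only E (and all 7 values in {1, 2, 3, 4, 5, 7, 8} must be used), so E = 4.
The 6 still-open variables together cover exactly {1, 2, 3, 5, 7, 8} — 6 values for 6 variables — and 7 appears only in A's list, so A = 7.

7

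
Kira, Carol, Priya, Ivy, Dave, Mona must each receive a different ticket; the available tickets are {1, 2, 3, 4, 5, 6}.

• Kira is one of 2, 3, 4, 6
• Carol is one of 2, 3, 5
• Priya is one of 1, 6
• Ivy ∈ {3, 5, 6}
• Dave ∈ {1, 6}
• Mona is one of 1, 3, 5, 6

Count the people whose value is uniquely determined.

The 6 variables together cover exactly {1, 2, 3, 4, 5, 6} — 6 values for 6 variables — and 4 appears only in Kira's list, so Kira = 4.
Among the 5 still-open variables, 2 fits only Carol (and all 5 values in {1, 2, 3, 5, 6} must be used), so Carol = 2.
Priya and Dave between them cover only {1, 6} — a naked pair. Remove those values from Ivy, Mona.
Determined: Kira=4, Carol=2. The other people each still have more than one consistent value. That makes 2.

2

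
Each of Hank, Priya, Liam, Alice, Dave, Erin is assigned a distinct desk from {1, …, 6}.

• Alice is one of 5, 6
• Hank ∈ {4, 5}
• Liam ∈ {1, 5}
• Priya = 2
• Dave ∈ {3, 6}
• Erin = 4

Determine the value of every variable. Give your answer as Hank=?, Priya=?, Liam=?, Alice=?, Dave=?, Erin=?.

Priya has just one choice, so Priya = 2.
Erin has just one choice, so Erin = 4. So Hank can't be 4.
That leaves Hank = 5. So Liam, Alice can't be 5.
That leaves Liam = 1.
Alice's domain is down to {6}, so Alice = 6. Remove 6 from Dave.
Dave has just one choice, so Dave = 3.

Hank=5, Priya=2, Liam=1, Alice=6, Dave=3, Erin=4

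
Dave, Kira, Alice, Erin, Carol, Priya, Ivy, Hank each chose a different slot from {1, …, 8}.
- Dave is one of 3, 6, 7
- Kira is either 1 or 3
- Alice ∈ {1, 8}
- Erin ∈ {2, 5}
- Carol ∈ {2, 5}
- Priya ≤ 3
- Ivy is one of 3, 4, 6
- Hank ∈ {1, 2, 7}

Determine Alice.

8

Among the 8 variables, 4 fits only Ivy (and all 8 values in {1, 2, 3, 4, 5, 6, 7, 8} must be used), so Ivy = 4.
The 7 still-open variables draw from only 7 values {1, 2, 3, 5, 6, 7, 8}, so each is used; only Dave can be 6, hence Dave = 6.
The 6 still-open variables draw from only 6 values {1, 2, 3, 5, 7, 8}, so each is used; only Hank can be 7, hence Hank = 7.
The 5 still-open variables together cover exactly {1, 2, 3, 5, 8} — 5 values for 5 variables — and 8 appears only in Alice's list, so Alice = 8.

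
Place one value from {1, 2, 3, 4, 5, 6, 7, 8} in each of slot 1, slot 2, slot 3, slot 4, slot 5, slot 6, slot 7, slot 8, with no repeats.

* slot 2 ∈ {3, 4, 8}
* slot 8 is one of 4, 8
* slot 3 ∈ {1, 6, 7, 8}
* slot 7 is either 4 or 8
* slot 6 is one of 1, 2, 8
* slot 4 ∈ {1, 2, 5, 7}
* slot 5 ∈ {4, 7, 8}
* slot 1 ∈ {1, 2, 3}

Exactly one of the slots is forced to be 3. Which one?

The 8 variables draw from only 8 values {1, 2, 3, 4, 5, 6, 7, 8}, so each is used; only slot 4 can be 5, hence slot 4 = 5.
The 7 still-open variables draw from only 7 values {1, 2, 3, 4, 6, 7, 8}, so each is used; only slot 3 can be 6, hence slot 3 = 6.
The 6 still-open variables together cover exactly {1, 2, 3, 4, 7, 8} — 6 values for 6 variables — and 7 appears only in slot 5's list, so slot 5 = 7.
The 2 variables slot 7 and slot 8 are confined to {4, 8}, which locks those values in; drop them from slot 2, slot 6.
So 3 goes to slot 2.

slot 2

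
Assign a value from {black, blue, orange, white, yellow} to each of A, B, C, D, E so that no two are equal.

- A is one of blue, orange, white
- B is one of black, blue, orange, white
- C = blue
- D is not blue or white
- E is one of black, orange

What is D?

C has just one choice, so C = blue. So A, B can't be blue.
The 4 still-open variables together cover exactly {black, orange, white, yellow} — 4 values for 4 variables — and yellow appears only in D's list, so D = yellow.

yellow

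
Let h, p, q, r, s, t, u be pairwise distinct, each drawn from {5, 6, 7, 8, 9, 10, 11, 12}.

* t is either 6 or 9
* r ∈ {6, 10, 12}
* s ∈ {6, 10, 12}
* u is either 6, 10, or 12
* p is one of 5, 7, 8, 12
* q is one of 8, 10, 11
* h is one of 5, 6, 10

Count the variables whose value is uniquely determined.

r, s, u between them cover only {6, 10, 12} — a naked triple. Remove those values from h, p, q, t.
h has just one choice, so h = 5. So p can't be 5.
t must be 9 (only option left).
Determined: h=5, t=9. The other variables each still have more than one consistent value. That makes 2.

2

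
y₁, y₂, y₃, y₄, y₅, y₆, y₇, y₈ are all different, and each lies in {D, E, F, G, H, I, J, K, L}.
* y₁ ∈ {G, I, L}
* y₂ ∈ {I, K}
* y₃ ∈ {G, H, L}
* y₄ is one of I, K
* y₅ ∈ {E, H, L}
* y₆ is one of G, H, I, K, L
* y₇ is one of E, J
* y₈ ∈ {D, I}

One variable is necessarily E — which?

y₅

The 8 variables draw from only 8 values {D, E, G, H, I, J, K, L}, so each is used; only y₈ can be D, hence y₈ = D.
Among the 7 still-open variables, J fits only y₇ (and all 7 values in {E, G, H, I, J, K, L} must be used), so y₇ = J.
The 6 still-open variables draw from only 6 values {E, G, H, I, K, L}, so each is used; only y₅ can be E, hence y₅ = E.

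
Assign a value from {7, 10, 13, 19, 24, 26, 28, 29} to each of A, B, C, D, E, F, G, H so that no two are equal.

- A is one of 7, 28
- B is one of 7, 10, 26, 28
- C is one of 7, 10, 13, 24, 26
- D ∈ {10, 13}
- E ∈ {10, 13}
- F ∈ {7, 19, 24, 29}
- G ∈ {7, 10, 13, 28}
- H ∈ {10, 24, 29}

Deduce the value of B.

Among the 8 variables, 19 fits only F (and all 8 values in {7, 10, 13, 19, 24, 26, 28, 29} must be used), so F = 19.
The 7 still-open variables draw from only 7 values {7, 10, 13, 24, 26, 28, 29}, so each is used; only H can be 29, hence H = 29.
The 6 still-open variables together cover exactly {7, 10, 13, 24, 26, 28} — 6 values for 6 variables — and 24 appears only in C's list, so C = 24.
The 5 still-open variables together cover exactly {7, 10, 13, 26, 28} — 5 values for 5 variables — and 26 appears only in B's list, so B = 26.

26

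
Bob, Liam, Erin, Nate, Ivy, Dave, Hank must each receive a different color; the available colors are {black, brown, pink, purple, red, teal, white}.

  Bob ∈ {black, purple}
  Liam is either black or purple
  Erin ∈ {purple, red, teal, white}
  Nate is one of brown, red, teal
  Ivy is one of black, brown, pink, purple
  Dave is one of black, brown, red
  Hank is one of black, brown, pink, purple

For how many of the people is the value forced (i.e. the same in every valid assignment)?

3

The 7 variables together cover exactly {black, brown, pink, purple, red, teal, white} — 7 values for 7 variables — and white appears only in Erin's list, so Erin = white.
Among the 6 still-open variables, teal fits only Nate (and all 6 values in {black, brown, pink, purple, red, teal} must be used), so Nate = teal.
The 5 still-open variables together cover exactly {black, brown, pink, purple, red} — 5 values for 5 variables — and red appears only in Dave's list, so Dave = red.
Bob and Liam between them cover only {black, purple} — a naked pair. Remove those values from Ivy, Hank.
Determined: Erin=white, Nate=teal, Dave=red. The other people each still have more than one consistent value. That makes 3.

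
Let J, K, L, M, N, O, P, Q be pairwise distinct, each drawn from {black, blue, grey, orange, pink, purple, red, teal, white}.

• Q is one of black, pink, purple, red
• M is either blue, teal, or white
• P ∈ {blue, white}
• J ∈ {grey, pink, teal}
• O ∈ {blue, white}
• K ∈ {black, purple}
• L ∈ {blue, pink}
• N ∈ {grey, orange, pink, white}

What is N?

orange

The 2 variables O and P are confined to {blue, white}, which locks those values in; drop them from L, M, N.
L has just one choice, so L = pink. Eliminate pink elsewhere: J, N, Q.
M must be teal (only option left). Remove teal from J.
J has just one choice, so J = grey. Eliminate grey elsewhere: N.
So N = orange.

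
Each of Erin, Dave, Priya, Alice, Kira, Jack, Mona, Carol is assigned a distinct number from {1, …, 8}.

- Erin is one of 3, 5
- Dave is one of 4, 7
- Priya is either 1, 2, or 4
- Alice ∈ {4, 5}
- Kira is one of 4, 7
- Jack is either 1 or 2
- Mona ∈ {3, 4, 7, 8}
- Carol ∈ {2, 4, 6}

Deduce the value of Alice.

5

The 8 variables together cover exactly {1, 2, 3, 4, 5, 6, 7, 8} — 8 values for 8 variables — and 6 appears only in Carol's list, so Carol = 6.
The 7 still-open variables together cover exactly {1, 2, 3, 4, 5, 7, 8} — 7 values for 7 variables — and 8 appears only in Mona's list, so Mona = 8.
Among the 6 still-open variables, 3 fits only Erin (and all 6 values in {1, 2, 3, 4, 5, 7} must be used), so Erin = 3.
The 5 still-open variables draw from only 5 values {1, 2, 4, 5, 7}, so each is used; only Alice can be 5, hence Alice = 5.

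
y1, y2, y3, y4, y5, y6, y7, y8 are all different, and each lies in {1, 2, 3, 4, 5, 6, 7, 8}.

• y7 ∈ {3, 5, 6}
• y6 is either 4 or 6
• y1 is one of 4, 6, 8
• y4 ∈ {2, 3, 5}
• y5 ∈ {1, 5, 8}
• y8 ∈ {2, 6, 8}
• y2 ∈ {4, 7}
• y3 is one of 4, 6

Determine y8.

2

The 8 variables together cover exactly {1, 2, 3, 4, 5, 6, 7, 8} — 8 values for 8 variables — and 1 appears only in y5's list, so y5 = 1.
The 7 still-open variables draw from only 7 values {2, 3, 4, 5, 6, 7, 8}, so each is used; only y2 can be 7, hence y2 = 7.
y3 and y6 between them cover only {4, 6} — a naked pair. Remove those values from y1, y7, y8.
That leaves y1 = 8. So y8 can't be 8.
So y8 = 2.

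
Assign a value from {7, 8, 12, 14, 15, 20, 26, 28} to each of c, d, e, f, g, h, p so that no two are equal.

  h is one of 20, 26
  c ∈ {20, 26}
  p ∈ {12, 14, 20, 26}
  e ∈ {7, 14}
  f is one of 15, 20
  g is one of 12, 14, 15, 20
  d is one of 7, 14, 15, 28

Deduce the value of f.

15

The 7 variables draw from only 7 values {7, 12, 14, 15, 20, 26, 28}, so each is used; only d can be 28, hence d = 28.
Among the 6 still-open variables, 7 fits only e (and all 6 values in {7, 12, 14, 15, 20, 26} must be used), so e = 7.
The 2 variables c and h are confined to {20, 26}, which locks those values in; drop them from f, g, p.
So f = 15.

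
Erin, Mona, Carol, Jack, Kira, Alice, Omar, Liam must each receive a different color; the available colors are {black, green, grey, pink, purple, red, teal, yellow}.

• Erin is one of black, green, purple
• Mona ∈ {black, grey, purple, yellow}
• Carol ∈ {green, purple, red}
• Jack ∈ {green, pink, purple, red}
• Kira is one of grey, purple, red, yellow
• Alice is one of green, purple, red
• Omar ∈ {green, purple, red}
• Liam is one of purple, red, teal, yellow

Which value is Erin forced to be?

black

Among the 8 variables, pink fits only Jack (and all 8 values in {black, green, grey, pink, purple, red, teal, yellow} must be used), so Jack = pink.
The 7 still-open variables together cover exactly {black, green, grey, purple, red, teal, yellow} — 7 values for 7 variables — and teal appears only in Liam's list, so Liam = teal.
Carol, Alice, Omar share exactly the 3 values {green, purple, red}; by pigeonhole those values go to them, so strike green, purple, red from Erin, Mona, Kira.
So Erin = black.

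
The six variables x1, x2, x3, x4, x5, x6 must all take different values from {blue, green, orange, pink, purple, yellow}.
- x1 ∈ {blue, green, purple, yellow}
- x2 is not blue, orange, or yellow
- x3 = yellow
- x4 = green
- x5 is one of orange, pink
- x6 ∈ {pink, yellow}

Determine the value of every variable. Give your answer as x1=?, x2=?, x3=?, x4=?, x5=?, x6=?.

x3's domain is down to {yellow}, so x3 = yellow. Strike yellow from x1, x6.
That leaves x4 = green. Remove green from x1, x2.
That leaves x6 = pink. So x2, x5 can't be pink.
x2's domain is down to {purple}, so x2 = purple. Eliminate purple elsewhere: x1.
x5's domain is down to {orange}, so x5 = orange.
x1 has just one choice, so x1 = blue.

x1=blue, x2=purple, x3=yellow, x4=green, x5=orange, x6=pink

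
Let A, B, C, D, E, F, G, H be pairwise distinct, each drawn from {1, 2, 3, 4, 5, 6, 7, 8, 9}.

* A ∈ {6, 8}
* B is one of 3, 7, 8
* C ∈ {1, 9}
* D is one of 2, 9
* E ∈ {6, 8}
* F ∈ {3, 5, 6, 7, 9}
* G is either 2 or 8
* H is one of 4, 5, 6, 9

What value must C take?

1

The 2 variables A and E are confined to {6, 8}, which locks those values in; drop them from B, F, G, H.
That leaves G = 2. Strike 2 from D.
D's domain is down to {9}, so D = 9. Eliminate 9 elsewhere: C, F, H.
So C = 1.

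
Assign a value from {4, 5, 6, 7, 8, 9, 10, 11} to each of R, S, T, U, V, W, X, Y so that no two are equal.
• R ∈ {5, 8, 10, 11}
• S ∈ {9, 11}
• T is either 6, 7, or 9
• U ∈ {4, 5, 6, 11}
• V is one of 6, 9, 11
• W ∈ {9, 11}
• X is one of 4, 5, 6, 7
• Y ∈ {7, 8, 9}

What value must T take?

Among the 8 variables, 10 fits only R (and all 8 values in {4, 5, 6, 7, 8, 9, 10, 11} must be used), so R = 10.
Among the 7 still-open variables, 8 fits only Y (and all 7 values in {4, 5, 6, 7, 8, 9, 11} must be used), so Y = 8.
S and W share exactly the 2 values {9, 11}; by pigeonhole those values go to them, so strike 9, 11 from T, U, V.
V must be 6 (only option left). Remove 6 from T, U, X.
So T = 7.

7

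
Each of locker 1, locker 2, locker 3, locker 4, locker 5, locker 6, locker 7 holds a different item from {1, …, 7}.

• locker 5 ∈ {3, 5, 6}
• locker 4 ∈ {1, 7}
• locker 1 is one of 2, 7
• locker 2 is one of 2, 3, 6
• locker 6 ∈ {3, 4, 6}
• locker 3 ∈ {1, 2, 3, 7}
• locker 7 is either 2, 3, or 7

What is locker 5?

The 7 variables draw from only 7 values {1, 2, 3, 4, 5, 6, 7}, so each is used; only locker 6 can be 4, hence locker 6 = 4.
The 6 still-open variables together cover exactly {1, 2, 3, 5, 6, 7} — 6 values for 6 variables — and 5 appears only in locker 5's list, so locker 5 = 5.

5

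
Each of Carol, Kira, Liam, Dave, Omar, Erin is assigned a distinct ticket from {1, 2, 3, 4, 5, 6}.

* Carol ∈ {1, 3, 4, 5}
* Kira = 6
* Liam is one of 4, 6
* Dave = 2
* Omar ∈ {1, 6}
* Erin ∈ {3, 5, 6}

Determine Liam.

Kira must be 6 (only option left). Eliminate 6 elsewhere: Liam, Omar, Erin.
So Liam = 4.

4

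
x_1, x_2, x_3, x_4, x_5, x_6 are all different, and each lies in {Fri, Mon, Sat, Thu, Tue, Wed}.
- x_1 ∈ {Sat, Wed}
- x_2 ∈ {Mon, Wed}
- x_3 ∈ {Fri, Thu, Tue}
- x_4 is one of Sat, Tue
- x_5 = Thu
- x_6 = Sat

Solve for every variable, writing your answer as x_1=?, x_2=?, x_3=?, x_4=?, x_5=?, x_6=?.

x_1=Wed, x_2=Mon, x_3=Fri, x_4=Tue, x_5=Thu, x_6=Sat

x_5's domain is down to {Thu}, so x_5 = Thu. Strike Thu from x_3.
x_6 must be Sat (only option left). Eliminate Sat elsewhere: x_1, x_4.
x_1 must be Wed (only option left). Eliminate Wed elsewhere: x_2.
x_2 must be Mon (only option left).
x_4 must be Tue (only option left). Remove Tue from x_3.
x_3 must be Fri (only option left).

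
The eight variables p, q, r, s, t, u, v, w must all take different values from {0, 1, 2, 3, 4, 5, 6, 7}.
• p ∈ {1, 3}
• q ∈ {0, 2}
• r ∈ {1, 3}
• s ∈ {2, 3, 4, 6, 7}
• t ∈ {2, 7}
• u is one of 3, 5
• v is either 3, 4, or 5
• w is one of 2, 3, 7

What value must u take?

5

Among the 8 variables, 0 fits only q (and all 8 values in {0, 1, 2, 3, 4, 5, 6, 7} must be used), so q = 0.
The 7 still-open variables draw from only 7 values {1, 2, 3, 4, 5, 6, 7}, so each is used; only s can be 6, hence s = 6.
Among the 6 still-open variables, 4 fits only v (and all 6 values in {1, 2, 3, 4, 5, 7} must be used), so v = 4.
Among the 5 still-open variables, 5 fits only u (and all 5 values in {1, 2, 3, 5, 7} must be used), so u = 5.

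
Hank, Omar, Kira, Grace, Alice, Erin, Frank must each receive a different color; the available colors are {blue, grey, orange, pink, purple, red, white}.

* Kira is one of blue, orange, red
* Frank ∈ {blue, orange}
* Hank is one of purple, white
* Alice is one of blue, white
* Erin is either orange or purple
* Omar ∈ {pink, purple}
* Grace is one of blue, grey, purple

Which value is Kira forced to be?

The 7 variables together cover exactly {blue, grey, orange, pink, purple, red, white} — 7 values for 7 variables — and grey appears only in Grace's list, so Grace = grey.
The 6 still-open variables draw from only 6 values {blue, orange, pink, purple, red, white}, so each is used; only Omar can be pink, hence Omar = pink.
The 5 still-open variables together cover exactly {blue, orange, purple, red, white} — 5 values for 5 variables — and red appears only in Kira's list, so Kira = red.

red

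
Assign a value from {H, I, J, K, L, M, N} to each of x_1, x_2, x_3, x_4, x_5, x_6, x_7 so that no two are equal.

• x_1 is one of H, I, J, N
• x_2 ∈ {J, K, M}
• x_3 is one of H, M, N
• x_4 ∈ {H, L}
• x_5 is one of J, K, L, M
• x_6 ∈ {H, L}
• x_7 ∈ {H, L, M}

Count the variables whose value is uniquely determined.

3

Among the 7 variables, I fits only x_1 (and all 7 values in {H, I, J, K, L, M, N} must be used), so x_1 = I.
The 6 still-open variables draw from only 6 values {H, J, K, L, M, N}, so each is used; only x_3 can be N, hence x_3 = N.
x_4 and x_6 between them cover only {H, L} — a naked pair. Remove those values from x_5, x_7.
That leaves x_7 = M. Eliminate M elsewhere: x_2, x_5.
Determined: x_1=I, x_3=N, x_7=M. The other variables each still have more than one consistent value. That makes 3.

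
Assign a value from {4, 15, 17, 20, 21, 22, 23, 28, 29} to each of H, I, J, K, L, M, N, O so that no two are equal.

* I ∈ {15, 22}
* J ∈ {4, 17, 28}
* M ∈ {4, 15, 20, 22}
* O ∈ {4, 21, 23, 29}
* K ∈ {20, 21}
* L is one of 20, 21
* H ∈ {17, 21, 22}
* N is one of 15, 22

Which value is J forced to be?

28

I and N share exactly the 2 values {15, 22}; by pigeonhole those values go to them, so strike 15, 22 from H, M.
The 2 variables K and L are confined to {20, 21}, which locks those values in; drop them from H, M, O.
H's domain is down to {17}, so H = 17. Eliminate 17 elsewhere: J.
M's domain is down to {4}, so M = 4. Remove 4 from J, O.
So J = 28.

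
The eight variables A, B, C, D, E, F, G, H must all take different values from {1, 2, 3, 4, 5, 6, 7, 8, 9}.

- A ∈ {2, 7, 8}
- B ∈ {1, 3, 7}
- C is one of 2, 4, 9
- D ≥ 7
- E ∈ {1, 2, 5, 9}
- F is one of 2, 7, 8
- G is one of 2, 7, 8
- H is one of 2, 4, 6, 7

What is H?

6

The 3 variables A, F, G are confined to {2, 7, 8}, which locks those values in; drop them from B, C, D, E, H.
D's domain is down to {9}, so D = 9. Strike 9 from C, E.
C must be 4 (only option left). So H can't be 4.
So H = 6.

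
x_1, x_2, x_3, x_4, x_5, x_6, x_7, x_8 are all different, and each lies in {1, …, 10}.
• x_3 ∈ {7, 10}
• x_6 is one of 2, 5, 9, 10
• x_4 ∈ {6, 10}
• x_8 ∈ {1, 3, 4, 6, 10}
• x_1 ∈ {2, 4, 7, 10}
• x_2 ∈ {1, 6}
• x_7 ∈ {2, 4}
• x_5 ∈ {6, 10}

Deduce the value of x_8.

x_4 and x_5 share exactly the 2 values {6, 10}; by pigeonhole those values go to them, so strike 6, 10 from x_1, x_2, x_3, x_6, x_8.
That leaves x_2 = 1. Eliminate 1 elsewhere: x_8.
x_3's domain is down to {7}, so x_3 = 7. Remove 7 from x_1.
The 2 variables x_1 and x_7 are confined to {2, 4}, which locks those values in; drop them from x_6, x_8.
So x_8 = 3.

3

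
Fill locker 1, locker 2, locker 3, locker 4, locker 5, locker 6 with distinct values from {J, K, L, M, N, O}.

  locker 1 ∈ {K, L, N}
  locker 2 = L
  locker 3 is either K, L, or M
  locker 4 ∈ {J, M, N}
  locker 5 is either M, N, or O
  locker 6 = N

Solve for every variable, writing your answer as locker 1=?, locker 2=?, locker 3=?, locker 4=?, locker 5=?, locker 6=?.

locker 2's domain is down to {L}, so locker 2 = L. Strike L from locker 1, locker 3.
locker 6 has just one choice, so locker 6 = N. Eliminate N elsewhere: locker 1, locker 4, locker 5.
That leaves locker 1 = K. Strike K from locker 3.
locker 3 must be M (only option left). Eliminate M elsewhere: locker 4, locker 5.
locker 4's domain is down to {J}, so locker 4 = J.
locker 5 has just one choice, so locker 5 = O.

locker 1=K, locker 2=L, locker 3=M, locker 4=J, locker 5=O, locker 6=N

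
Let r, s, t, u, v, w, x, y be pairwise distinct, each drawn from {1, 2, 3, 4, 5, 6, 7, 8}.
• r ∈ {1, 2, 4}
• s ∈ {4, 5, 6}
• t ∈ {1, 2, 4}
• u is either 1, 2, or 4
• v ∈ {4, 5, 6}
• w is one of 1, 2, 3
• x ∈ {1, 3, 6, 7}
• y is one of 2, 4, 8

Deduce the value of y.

8

The 8 variables together cover exactly {1, 2, 3, 4, 5, 6, 7, 8} — 8 values for 8 variables — and 7 appears only in x's list, so x = 7.
The 7 still-open variables together cover exactly {1, 2, 3, 4, 5, 6, 8} — 7 values for 7 variables — and 3 appears only in w's list, so w = 3.
Among the 6 still-open variables, 8 fits only y (and all 6 values in {1, 2, 4, 5, 6, 8} must be used), so y = 8.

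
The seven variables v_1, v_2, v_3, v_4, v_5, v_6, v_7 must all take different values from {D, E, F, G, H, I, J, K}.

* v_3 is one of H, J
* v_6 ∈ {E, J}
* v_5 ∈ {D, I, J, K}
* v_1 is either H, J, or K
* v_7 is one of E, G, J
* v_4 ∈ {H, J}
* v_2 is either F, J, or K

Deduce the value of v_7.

G

v_3 and v_4 between them cover only {H, J} — a naked pair. Remove those values from v_1, v_2, v_5, v_6, v_7.
That leaves v_1 = K. Remove K from v_2, v_5.
v_2 must be F (only option left).
v_6 has just one choice, so v_6 = E. Remove E from v_7.
So v_7 = G.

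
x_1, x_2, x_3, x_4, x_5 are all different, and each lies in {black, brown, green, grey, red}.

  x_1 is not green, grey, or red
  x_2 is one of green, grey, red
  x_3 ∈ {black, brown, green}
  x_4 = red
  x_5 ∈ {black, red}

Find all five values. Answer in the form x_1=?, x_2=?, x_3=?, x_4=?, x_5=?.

x_1=brown, x_2=grey, x_3=green, x_4=red, x_5=black

x_4 must be red (only option left). Eliminate red elsewhere: x_2, x_5.
x_5 has just one choice, so x_5 = black. Remove black from x_1, x_3.
That leaves x_1 = brown. Eliminate brown elsewhere: x_3.
x_3 has just one choice, so x_3 = green. Eliminate green elsewhere: x_2.
x_2 must be grey (only option left).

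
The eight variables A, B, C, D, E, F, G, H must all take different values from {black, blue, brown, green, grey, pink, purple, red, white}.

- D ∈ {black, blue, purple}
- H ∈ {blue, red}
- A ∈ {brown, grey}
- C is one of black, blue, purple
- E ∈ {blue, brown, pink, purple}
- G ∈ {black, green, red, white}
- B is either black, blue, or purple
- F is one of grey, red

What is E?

pink

B, C, D share exactly the 3 values {black, blue, purple}; by pigeonhole those values go to them, so strike black, blue, purple from E, G, H.
H's domain is down to {red}, so H = red. Strike red from F, G.
F must be grey (only option left). Strike grey from A.
That leaves A = brown. Remove brown from E.
So E = pink.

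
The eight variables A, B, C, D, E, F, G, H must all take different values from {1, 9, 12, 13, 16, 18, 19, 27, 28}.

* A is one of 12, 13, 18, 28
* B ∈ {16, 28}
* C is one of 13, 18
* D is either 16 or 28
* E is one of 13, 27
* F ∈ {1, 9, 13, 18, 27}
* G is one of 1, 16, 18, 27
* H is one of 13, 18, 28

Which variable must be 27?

The 8 variables draw from only 8 values {1, 9, 12, 13, 16, 18, 27, 28}, so each is used; only F can be 9, hence F = 9.
The 7 still-open variables together cover exactly {1, 12, 13, 16, 18, 27, 28} — 7 values for 7 variables — and 1 appears only in G's list, so G = 1.
Among the 6 still-open variables, 12 fits only A (and all 6 values in {12, 13, 16, 18, 27, 28} must be used), so A = 12.
The 5 still-open variables draw from only 5 values {13, 16, 18, 27, 28}, so each is used; only E can be 27, hence E = 27.

E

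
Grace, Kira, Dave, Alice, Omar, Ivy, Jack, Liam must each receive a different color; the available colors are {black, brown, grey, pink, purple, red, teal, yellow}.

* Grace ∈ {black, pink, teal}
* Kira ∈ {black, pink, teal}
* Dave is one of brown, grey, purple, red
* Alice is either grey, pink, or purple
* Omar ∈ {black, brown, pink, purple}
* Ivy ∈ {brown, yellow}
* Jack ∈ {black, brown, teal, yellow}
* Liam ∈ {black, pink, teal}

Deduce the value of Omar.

purple

Among the 8 variables, red fits only Dave (and all 8 values in {black, brown, grey, pink, purple, red, teal, yellow} must be used), so Dave = red.
Among the 7 still-open variables, grey fits only Alice (and all 7 values in {black, brown, grey, pink, purple, teal, yellow} must be used), so Alice = grey.
The 6 still-open variables draw from only 6 values {black, brown, pink, purple, teal, yellow}, so each is used; only Omar can be purple, hence Omar = purple.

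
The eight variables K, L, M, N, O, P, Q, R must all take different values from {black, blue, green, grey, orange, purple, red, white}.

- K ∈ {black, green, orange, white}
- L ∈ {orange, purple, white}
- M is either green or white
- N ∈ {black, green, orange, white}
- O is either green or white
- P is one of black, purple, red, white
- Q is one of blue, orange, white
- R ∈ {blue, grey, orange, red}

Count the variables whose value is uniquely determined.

4

The 8 variables draw from only 8 values {black, blue, green, grey, orange, purple, red, white}, so each is used; only R can be grey, hence R = grey.
The 7 still-open variables draw from only 7 values {black, blue, green, orange, purple, red, white}, so each is used; only Q can be blue, hence Q = blue.
The 6 still-open variables draw from only 6 values {black, green, orange, purple, red, white}, so each is used; only P can be red, hence P = red.
The 5 still-open variables draw from only 5 values {black, green, orange, purple, white}, so each is used; only L can be purple, hence L = purple.
The 2 variables M and O are confined to {green, white}, which locks those values in; drop them from K, N.
Determined: L=purple, P=red, Q=blue, R=grey. The other variables each still have more than one consistent value. That makes 4.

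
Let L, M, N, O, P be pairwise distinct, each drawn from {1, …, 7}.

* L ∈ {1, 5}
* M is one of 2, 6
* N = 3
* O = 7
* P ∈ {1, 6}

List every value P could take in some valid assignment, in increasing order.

N must be 3 (only option left).
O has just one choice, so O = 7.
No further eliminations apply; P can still be any of 1, 6.

1, 6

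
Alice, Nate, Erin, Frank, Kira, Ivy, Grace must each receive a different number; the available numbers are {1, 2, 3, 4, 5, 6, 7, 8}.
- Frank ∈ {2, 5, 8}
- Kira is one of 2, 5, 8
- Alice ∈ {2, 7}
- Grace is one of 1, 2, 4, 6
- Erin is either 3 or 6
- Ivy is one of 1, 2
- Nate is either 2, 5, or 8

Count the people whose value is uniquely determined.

The 3 variables Nate, Frank, Kira are confined to {2, 5, 8}, which locks those values in; drop them from Alice, Ivy, Grace.
Alice's domain is down to {7}, so Alice = 7.
That leaves Ivy = 1. Strike 1 from Grace.
Determined: Alice=7, Ivy=1. The other people each still have more than one consistent value. That makes 2.

2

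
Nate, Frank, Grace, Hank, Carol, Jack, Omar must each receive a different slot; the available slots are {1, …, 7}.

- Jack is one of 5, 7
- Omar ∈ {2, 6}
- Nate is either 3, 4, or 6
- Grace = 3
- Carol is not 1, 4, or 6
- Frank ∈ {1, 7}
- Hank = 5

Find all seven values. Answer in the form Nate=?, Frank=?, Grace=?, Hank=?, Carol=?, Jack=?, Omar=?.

Nate=4, Frank=1, Grace=3, Hank=5, Carol=2, Jack=7, Omar=6

Grace must be 3 (only option left). Strike 3 from Nate, Carol.
Hank has just one choice, so Hank = 5. Strike 5 from Carol, Jack.
Jack must be 7 (only option left). Strike 7 from Frank, Carol.
Frank has just one choice, so Frank = 1.
Carol has just one choice, so Carol = 2. Remove 2 from Omar.
Omar's domain is down to {6}, so Omar = 6. Eliminate 6 elsewhere: Nate.
Nate must be 4 (only option left).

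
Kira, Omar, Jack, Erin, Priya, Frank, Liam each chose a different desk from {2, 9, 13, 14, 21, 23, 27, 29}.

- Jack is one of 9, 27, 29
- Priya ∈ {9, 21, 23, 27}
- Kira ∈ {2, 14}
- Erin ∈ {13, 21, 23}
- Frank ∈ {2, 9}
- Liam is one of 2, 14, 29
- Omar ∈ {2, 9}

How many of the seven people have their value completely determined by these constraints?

Omar and Frank share exactly the 2 values {2, 9}; by pigeonhole those values go to them, so strike 2, 9 from Kira, Jack, Priya, Liam.
Kira must be 14 (only option left). Remove 14 from Liam.
Liam must be 29 (only option left). So Jack can't be 29.
Jack's domain is down to {27}, so Jack = 27. Remove 27 from Priya.
Determined: Kira=14, Jack=27, Liam=29. The other people each still have more than one consistent value. That makes 3.

3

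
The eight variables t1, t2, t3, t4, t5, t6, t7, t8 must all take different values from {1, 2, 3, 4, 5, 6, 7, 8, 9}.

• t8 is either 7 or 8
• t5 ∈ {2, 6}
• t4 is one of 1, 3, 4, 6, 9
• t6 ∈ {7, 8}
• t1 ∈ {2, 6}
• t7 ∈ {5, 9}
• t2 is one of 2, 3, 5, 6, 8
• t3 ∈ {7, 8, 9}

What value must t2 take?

3

t1 and t5 share exactly the 2 values {2, 6}; by pigeonhole those values go to them, so strike 2, 6 from t2, t4.
t6 and t8 between them cover only {7, 8} — a naked pair. Remove those values from t2, t3.
That leaves t3 = 9. Strike 9 from t4, t7.
t7 must be 5 (only option left). Remove 5 from t2.
So t2 = 3.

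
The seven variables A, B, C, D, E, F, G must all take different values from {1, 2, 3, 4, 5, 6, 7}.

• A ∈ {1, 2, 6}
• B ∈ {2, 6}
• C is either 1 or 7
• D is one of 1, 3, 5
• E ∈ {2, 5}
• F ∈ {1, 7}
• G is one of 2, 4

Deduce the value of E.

5

The 7 variables draw from only 7 values {1, 2, 3, 4, 5, 6, 7}, so each is used; only D can be 3, hence D = 3.
The 6 still-open variables draw from only 6 values {1, 2, 4, 5, 6, 7}, so each is used; only G can be 4, hence G = 4.
The 5 still-open variables together cover exactly {1, 2, 5, 6, 7} — 5 values for 5 variables — and 5 appears only in E's list, so E = 5.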